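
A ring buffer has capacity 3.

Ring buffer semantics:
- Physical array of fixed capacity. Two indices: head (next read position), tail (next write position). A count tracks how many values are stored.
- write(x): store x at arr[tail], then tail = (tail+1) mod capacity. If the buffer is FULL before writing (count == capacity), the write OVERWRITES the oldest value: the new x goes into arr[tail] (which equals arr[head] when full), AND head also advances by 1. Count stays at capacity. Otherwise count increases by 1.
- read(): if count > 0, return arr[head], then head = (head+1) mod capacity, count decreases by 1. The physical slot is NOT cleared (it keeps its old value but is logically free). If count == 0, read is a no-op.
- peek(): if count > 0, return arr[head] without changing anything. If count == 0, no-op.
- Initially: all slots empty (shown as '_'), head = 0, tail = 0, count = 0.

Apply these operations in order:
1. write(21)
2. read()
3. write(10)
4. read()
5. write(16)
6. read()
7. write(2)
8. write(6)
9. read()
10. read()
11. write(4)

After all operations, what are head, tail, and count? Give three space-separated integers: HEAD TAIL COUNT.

Answer: 2 0 1

Derivation:
After op 1 (write(21)): arr=[21 _ _] head=0 tail=1 count=1
After op 2 (read()): arr=[21 _ _] head=1 tail=1 count=0
After op 3 (write(10)): arr=[21 10 _] head=1 tail=2 count=1
After op 4 (read()): arr=[21 10 _] head=2 tail=2 count=0
After op 5 (write(16)): arr=[21 10 16] head=2 tail=0 count=1
After op 6 (read()): arr=[21 10 16] head=0 tail=0 count=0
After op 7 (write(2)): arr=[2 10 16] head=0 tail=1 count=1
After op 8 (write(6)): arr=[2 6 16] head=0 tail=2 count=2
After op 9 (read()): arr=[2 6 16] head=1 tail=2 count=1
After op 10 (read()): arr=[2 6 16] head=2 tail=2 count=0
After op 11 (write(4)): arr=[2 6 4] head=2 tail=0 count=1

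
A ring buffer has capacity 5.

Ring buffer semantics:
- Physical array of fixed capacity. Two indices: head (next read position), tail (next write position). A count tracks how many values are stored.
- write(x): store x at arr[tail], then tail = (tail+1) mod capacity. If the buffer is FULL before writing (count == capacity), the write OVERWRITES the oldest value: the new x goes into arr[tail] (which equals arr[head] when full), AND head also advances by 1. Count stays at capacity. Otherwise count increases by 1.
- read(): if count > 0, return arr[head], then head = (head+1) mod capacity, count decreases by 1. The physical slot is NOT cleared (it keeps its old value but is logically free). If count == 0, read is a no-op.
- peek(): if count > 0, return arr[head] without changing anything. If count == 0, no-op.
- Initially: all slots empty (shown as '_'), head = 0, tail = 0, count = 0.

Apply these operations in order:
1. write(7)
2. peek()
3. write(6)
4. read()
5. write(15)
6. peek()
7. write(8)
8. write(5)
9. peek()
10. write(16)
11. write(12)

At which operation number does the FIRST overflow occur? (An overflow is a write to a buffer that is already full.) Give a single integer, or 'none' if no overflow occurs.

Answer: 11

Derivation:
After op 1 (write(7)): arr=[7 _ _ _ _] head=0 tail=1 count=1
After op 2 (peek()): arr=[7 _ _ _ _] head=0 tail=1 count=1
After op 3 (write(6)): arr=[7 6 _ _ _] head=0 tail=2 count=2
After op 4 (read()): arr=[7 6 _ _ _] head=1 tail=2 count=1
After op 5 (write(15)): arr=[7 6 15 _ _] head=1 tail=3 count=2
After op 6 (peek()): arr=[7 6 15 _ _] head=1 tail=3 count=2
After op 7 (write(8)): arr=[7 6 15 8 _] head=1 tail=4 count=3
After op 8 (write(5)): arr=[7 6 15 8 5] head=1 tail=0 count=4
After op 9 (peek()): arr=[7 6 15 8 5] head=1 tail=0 count=4
After op 10 (write(16)): arr=[16 6 15 8 5] head=1 tail=1 count=5
After op 11 (write(12)): arr=[16 12 15 8 5] head=2 tail=2 count=5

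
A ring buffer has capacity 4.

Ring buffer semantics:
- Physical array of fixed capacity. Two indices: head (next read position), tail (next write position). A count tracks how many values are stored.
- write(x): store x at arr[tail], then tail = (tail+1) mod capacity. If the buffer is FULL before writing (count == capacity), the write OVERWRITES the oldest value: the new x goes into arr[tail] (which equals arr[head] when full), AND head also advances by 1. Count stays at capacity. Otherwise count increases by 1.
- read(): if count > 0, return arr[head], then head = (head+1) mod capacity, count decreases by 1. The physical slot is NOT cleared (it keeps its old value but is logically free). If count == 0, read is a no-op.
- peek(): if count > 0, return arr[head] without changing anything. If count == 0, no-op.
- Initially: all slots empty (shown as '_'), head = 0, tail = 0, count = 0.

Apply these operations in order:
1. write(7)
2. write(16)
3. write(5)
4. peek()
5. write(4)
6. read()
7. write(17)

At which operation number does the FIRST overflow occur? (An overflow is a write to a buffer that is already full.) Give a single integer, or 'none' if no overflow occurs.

After op 1 (write(7)): arr=[7 _ _ _] head=0 tail=1 count=1
After op 2 (write(16)): arr=[7 16 _ _] head=0 tail=2 count=2
After op 3 (write(5)): arr=[7 16 5 _] head=0 tail=3 count=3
After op 4 (peek()): arr=[7 16 5 _] head=0 tail=3 count=3
After op 5 (write(4)): arr=[7 16 5 4] head=0 tail=0 count=4
After op 6 (read()): arr=[7 16 5 4] head=1 tail=0 count=3
After op 7 (write(17)): arr=[17 16 5 4] head=1 tail=1 count=4

Answer: none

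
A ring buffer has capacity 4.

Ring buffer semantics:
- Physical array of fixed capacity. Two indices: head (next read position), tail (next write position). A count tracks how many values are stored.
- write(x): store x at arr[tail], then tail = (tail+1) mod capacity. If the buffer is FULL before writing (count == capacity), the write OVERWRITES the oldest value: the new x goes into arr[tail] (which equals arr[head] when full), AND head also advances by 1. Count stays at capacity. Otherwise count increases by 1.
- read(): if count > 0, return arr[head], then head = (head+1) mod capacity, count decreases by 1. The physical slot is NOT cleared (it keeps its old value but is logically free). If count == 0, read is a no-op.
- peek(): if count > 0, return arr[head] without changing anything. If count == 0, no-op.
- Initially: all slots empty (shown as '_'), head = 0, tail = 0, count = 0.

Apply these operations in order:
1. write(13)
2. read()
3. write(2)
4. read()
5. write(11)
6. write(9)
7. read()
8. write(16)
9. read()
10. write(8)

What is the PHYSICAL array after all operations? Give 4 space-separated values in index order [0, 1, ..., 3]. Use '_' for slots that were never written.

After op 1 (write(13)): arr=[13 _ _ _] head=0 tail=1 count=1
After op 2 (read()): arr=[13 _ _ _] head=1 tail=1 count=0
After op 3 (write(2)): arr=[13 2 _ _] head=1 tail=2 count=1
After op 4 (read()): arr=[13 2 _ _] head=2 tail=2 count=0
After op 5 (write(11)): arr=[13 2 11 _] head=2 tail=3 count=1
After op 6 (write(9)): arr=[13 2 11 9] head=2 tail=0 count=2
After op 7 (read()): arr=[13 2 11 9] head=3 tail=0 count=1
After op 8 (write(16)): arr=[16 2 11 9] head=3 tail=1 count=2
After op 9 (read()): arr=[16 2 11 9] head=0 tail=1 count=1
After op 10 (write(8)): arr=[16 8 11 9] head=0 tail=2 count=2

Answer: 16 8 11 9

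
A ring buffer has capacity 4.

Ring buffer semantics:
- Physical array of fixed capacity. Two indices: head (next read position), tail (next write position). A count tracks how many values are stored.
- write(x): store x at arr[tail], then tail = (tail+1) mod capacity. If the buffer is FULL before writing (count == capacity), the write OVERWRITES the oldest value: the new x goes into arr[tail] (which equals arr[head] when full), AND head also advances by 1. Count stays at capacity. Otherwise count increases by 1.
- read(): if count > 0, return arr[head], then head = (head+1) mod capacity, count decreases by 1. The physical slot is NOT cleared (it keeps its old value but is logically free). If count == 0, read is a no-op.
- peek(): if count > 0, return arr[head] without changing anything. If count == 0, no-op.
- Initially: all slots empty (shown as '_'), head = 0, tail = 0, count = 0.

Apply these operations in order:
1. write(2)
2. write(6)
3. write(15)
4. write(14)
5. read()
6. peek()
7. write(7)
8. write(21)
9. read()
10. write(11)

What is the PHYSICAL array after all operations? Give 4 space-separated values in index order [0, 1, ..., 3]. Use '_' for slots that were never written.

After op 1 (write(2)): arr=[2 _ _ _] head=0 tail=1 count=1
After op 2 (write(6)): arr=[2 6 _ _] head=0 tail=2 count=2
After op 3 (write(15)): arr=[2 6 15 _] head=0 tail=3 count=3
After op 4 (write(14)): arr=[2 6 15 14] head=0 tail=0 count=4
After op 5 (read()): arr=[2 6 15 14] head=1 tail=0 count=3
After op 6 (peek()): arr=[2 6 15 14] head=1 tail=0 count=3
After op 7 (write(7)): arr=[7 6 15 14] head=1 tail=1 count=4
After op 8 (write(21)): arr=[7 21 15 14] head=2 tail=2 count=4
After op 9 (read()): arr=[7 21 15 14] head=3 tail=2 count=3
After op 10 (write(11)): arr=[7 21 11 14] head=3 tail=3 count=4

Answer: 7 21 11 14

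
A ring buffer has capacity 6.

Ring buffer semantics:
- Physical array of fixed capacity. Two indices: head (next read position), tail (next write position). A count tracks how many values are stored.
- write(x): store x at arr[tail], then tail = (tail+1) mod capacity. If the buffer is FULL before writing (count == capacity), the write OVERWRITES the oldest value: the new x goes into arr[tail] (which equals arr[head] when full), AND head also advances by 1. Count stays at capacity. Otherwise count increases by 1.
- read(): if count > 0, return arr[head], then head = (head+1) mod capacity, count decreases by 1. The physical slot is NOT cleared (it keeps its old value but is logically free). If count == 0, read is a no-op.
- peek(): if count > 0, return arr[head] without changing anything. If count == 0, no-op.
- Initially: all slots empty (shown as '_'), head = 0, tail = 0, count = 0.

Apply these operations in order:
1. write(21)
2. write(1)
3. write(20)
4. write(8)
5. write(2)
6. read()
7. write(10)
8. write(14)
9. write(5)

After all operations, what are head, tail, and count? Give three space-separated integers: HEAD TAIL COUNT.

Answer: 2 2 6

Derivation:
After op 1 (write(21)): arr=[21 _ _ _ _ _] head=0 tail=1 count=1
After op 2 (write(1)): arr=[21 1 _ _ _ _] head=0 tail=2 count=2
After op 3 (write(20)): arr=[21 1 20 _ _ _] head=0 tail=3 count=3
After op 4 (write(8)): arr=[21 1 20 8 _ _] head=0 tail=4 count=4
After op 5 (write(2)): arr=[21 1 20 8 2 _] head=0 tail=5 count=5
After op 6 (read()): arr=[21 1 20 8 2 _] head=1 tail=5 count=4
After op 7 (write(10)): arr=[21 1 20 8 2 10] head=1 tail=0 count=5
After op 8 (write(14)): arr=[14 1 20 8 2 10] head=1 tail=1 count=6
After op 9 (write(5)): arr=[14 5 20 8 2 10] head=2 tail=2 count=6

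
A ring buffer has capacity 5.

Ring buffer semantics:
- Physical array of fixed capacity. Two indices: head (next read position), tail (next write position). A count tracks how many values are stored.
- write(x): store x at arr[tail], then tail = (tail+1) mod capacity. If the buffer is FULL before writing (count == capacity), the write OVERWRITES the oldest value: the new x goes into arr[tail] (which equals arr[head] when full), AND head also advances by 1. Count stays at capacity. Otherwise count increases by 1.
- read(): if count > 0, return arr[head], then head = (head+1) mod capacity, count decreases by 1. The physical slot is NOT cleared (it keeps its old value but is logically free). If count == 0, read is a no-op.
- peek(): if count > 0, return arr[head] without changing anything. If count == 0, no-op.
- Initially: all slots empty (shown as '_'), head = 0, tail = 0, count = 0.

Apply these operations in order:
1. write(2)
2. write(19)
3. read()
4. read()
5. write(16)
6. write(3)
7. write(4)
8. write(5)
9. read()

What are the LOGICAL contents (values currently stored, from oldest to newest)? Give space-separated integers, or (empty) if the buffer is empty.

Answer: 3 4 5

Derivation:
After op 1 (write(2)): arr=[2 _ _ _ _] head=0 tail=1 count=1
After op 2 (write(19)): arr=[2 19 _ _ _] head=0 tail=2 count=2
After op 3 (read()): arr=[2 19 _ _ _] head=1 tail=2 count=1
After op 4 (read()): arr=[2 19 _ _ _] head=2 tail=2 count=0
After op 5 (write(16)): arr=[2 19 16 _ _] head=2 tail=3 count=1
After op 6 (write(3)): arr=[2 19 16 3 _] head=2 tail=4 count=2
After op 7 (write(4)): arr=[2 19 16 3 4] head=2 tail=0 count=3
After op 8 (write(5)): arr=[5 19 16 3 4] head=2 tail=1 count=4
After op 9 (read()): arr=[5 19 16 3 4] head=3 tail=1 count=3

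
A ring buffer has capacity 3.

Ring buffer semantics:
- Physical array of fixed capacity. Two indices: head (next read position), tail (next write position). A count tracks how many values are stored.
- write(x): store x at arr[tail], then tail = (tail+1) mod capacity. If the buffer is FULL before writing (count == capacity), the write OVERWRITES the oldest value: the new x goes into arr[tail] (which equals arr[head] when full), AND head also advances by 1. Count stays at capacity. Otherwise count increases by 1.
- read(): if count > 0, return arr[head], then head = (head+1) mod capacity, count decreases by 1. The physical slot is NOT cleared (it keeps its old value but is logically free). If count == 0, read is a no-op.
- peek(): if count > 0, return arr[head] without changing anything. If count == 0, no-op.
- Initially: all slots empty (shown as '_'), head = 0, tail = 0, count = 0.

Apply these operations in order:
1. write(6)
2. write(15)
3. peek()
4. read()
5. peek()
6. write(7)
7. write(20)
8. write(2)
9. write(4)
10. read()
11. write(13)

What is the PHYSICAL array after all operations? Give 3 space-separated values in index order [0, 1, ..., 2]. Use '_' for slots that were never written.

After op 1 (write(6)): arr=[6 _ _] head=0 tail=1 count=1
After op 2 (write(15)): arr=[6 15 _] head=0 tail=2 count=2
After op 3 (peek()): arr=[6 15 _] head=0 tail=2 count=2
After op 4 (read()): arr=[6 15 _] head=1 tail=2 count=1
After op 5 (peek()): arr=[6 15 _] head=1 tail=2 count=1
After op 6 (write(7)): arr=[6 15 7] head=1 tail=0 count=2
After op 7 (write(20)): arr=[20 15 7] head=1 tail=1 count=3
After op 8 (write(2)): arr=[20 2 7] head=2 tail=2 count=3
After op 9 (write(4)): arr=[20 2 4] head=0 tail=0 count=3
After op 10 (read()): arr=[20 2 4] head=1 tail=0 count=2
After op 11 (write(13)): arr=[13 2 4] head=1 tail=1 count=3

Answer: 13 2 4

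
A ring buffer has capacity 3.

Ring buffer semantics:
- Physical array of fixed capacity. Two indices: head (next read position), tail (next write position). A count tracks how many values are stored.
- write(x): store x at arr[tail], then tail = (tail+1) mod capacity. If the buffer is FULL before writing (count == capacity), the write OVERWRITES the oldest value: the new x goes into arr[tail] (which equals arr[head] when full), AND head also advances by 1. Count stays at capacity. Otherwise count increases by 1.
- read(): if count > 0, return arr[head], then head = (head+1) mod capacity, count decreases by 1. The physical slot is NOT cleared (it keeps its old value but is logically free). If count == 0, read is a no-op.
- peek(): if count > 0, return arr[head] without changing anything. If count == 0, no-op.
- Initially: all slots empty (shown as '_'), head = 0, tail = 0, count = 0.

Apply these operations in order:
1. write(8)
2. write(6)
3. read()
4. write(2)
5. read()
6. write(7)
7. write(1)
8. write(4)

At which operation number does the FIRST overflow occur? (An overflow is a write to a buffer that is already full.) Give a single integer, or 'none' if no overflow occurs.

After op 1 (write(8)): arr=[8 _ _] head=0 tail=1 count=1
After op 2 (write(6)): arr=[8 6 _] head=0 tail=2 count=2
After op 3 (read()): arr=[8 6 _] head=1 tail=2 count=1
After op 4 (write(2)): arr=[8 6 2] head=1 tail=0 count=2
After op 5 (read()): arr=[8 6 2] head=2 tail=0 count=1
After op 6 (write(7)): arr=[7 6 2] head=2 tail=1 count=2
After op 7 (write(1)): arr=[7 1 2] head=2 tail=2 count=3
After op 8 (write(4)): arr=[7 1 4] head=0 tail=0 count=3

Answer: 8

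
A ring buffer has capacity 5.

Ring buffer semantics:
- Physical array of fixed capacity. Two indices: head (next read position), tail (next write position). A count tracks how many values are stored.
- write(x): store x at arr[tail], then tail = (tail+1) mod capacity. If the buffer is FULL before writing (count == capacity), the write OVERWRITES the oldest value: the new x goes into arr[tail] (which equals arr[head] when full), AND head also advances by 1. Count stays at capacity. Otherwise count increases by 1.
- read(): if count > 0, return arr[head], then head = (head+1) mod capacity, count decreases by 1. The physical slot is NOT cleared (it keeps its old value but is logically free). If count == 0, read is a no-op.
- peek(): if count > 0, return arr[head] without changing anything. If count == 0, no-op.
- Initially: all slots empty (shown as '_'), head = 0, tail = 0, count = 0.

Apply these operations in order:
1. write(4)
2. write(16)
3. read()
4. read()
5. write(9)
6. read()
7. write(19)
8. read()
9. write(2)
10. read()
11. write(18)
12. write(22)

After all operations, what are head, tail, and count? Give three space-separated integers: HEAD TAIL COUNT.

Answer: 0 2 2

Derivation:
After op 1 (write(4)): arr=[4 _ _ _ _] head=0 tail=1 count=1
After op 2 (write(16)): arr=[4 16 _ _ _] head=0 tail=2 count=2
After op 3 (read()): arr=[4 16 _ _ _] head=1 tail=2 count=1
After op 4 (read()): arr=[4 16 _ _ _] head=2 tail=2 count=0
After op 5 (write(9)): arr=[4 16 9 _ _] head=2 tail=3 count=1
After op 6 (read()): arr=[4 16 9 _ _] head=3 tail=3 count=0
After op 7 (write(19)): arr=[4 16 9 19 _] head=3 tail=4 count=1
After op 8 (read()): arr=[4 16 9 19 _] head=4 tail=4 count=0
After op 9 (write(2)): arr=[4 16 9 19 2] head=4 tail=0 count=1
After op 10 (read()): arr=[4 16 9 19 2] head=0 tail=0 count=0
After op 11 (write(18)): arr=[18 16 9 19 2] head=0 tail=1 count=1
After op 12 (write(22)): arr=[18 22 9 19 2] head=0 tail=2 count=2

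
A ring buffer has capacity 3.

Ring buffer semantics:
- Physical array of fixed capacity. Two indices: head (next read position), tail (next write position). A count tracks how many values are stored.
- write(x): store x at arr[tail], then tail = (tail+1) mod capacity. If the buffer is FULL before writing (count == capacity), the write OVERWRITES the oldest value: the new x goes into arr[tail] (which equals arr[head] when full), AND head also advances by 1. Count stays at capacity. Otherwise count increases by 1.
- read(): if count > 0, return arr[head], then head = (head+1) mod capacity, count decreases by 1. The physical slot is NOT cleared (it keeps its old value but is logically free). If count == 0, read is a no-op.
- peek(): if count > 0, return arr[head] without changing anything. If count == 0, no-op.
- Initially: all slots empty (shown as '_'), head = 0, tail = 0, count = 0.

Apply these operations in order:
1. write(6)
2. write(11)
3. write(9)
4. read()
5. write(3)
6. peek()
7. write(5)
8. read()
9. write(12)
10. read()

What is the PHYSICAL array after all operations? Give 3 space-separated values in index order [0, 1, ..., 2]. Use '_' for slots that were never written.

After op 1 (write(6)): arr=[6 _ _] head=0 tail=1 count=1
After op 2 (write(11)): arr=[6 11 _] head=0 tail=2 count=2
After op 3 (write(9)): arr=[6 11 9] head=0 tail=0 count=3
After op 4 (read()): arr=[6 11 9] head=1 tail=0 count=2
After op 5 (write(3)): arr=[3 11 9] head=1 tail=1 count=3
After op 6 (peek()): arr=[3 11 9] head=1 tail=1 count=3
After op 7 (write(5)): arr=[3 5 9] head=2 tail=2 count=3
After op 8 (read()): arr=[3 5 9] head=0 tail=2 count=2
After op 9 (write(12)): arr=[3 5 12] head=0 tail=0 count=3
After op 10 (read()): arr=[3 5 12] head=1 tail=0 count=2

Answer: 3 5 12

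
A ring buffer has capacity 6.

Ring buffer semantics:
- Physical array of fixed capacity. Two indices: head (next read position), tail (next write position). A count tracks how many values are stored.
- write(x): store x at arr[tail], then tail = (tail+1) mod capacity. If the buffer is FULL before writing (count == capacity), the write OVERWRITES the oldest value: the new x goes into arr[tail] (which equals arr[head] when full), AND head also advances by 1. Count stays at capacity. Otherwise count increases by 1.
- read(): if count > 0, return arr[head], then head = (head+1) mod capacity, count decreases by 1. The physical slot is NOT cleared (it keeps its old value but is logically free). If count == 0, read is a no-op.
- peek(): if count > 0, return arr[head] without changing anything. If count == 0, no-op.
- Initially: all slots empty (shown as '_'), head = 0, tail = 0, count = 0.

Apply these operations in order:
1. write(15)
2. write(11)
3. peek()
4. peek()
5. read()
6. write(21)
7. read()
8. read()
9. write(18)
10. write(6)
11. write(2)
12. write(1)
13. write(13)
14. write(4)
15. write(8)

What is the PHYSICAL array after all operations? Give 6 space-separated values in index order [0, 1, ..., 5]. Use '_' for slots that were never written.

Answer: 1 13 4 8 6 2

Derivation:
After op 1 (write(15)): arr=[15 _ _ _ _ _] head=0 tail=1 count=1
After op 2 (write(11)): arr=[15 11 _ _ _ _] head=0 tail=2 count=2
After op 3 (peek()): arr=[15 11 _ _ _ _] head=0 tail=2 count=2
After op 4 (peek()): arr=[15 11 _ _ _ _] head=0 tail=2 count=2
After op 5 (read()): arr=[15 11 _ _ _ _] head=1 tail=2 count=1
After op 6 (write(21)): arr=[15 11 21 _ _ _] head=1 tail=3 count=2
After op 7 (read()): arr=[15 11 21 _ _ _] head=2 tail=3 count=1
After op 8 (read()): arr=[15 11 21 _ _ _] head=3 tail=3 count=0
After op 9 (write(18)): arr=[15 11 21 18 _ _] head=3 tail=4 count=1
After op 10 (write(6)): arr=[15 11 21 18 6 _] head=3 tail=5 count=2
After op 11 (write(2)): arr=[15 11 21 18 6 2] head=3 tail=0 count=3
After op 12 (write(1)): arr=[1 11 21 18 6 2] head=3 tail=1 count=4
After op 13 (write(13)): arr=[1 13 21 18 6 2] head=3 tail=2 count=5
After op 14 (write(4)): arr=[1 13 4 18 6 2] head=3 tail=3 count=6
After op 15 (write(8)): arr=[1 13 4 8 6 2] head=4 tail=4 count=6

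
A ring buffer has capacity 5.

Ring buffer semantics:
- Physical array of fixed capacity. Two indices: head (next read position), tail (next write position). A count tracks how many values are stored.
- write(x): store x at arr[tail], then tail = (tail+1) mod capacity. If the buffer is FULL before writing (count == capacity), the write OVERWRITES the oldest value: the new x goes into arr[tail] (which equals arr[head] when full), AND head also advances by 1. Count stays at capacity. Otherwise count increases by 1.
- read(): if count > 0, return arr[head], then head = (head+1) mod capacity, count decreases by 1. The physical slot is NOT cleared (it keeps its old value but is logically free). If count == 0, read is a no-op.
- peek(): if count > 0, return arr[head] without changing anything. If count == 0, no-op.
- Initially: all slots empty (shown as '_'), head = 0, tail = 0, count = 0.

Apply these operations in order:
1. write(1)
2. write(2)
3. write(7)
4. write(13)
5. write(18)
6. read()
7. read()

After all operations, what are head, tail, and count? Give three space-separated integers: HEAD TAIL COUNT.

After op 1 (write(1)): arr=[1 _ _ _ _] head=0 tail=1 count=1
After op 2 (write(2)): arr=[1 2 _ _ _] head=0 tail=2 count=2
After op 3 (write(7)): arr=[1 2 7 _ _] head=0 tail=3 count=3
After op 4 (write(13)): arr=[1 2 7 13 _] head=0 tail=4 count=4
After op 5 (write(18)): arr=[1 2 7 13 18] head=0 tail=0 count=5
After op 6 (read()): arr=[1 2 7 13 18] head=1 tail=0 count=4
After op 7 (read()): arr=[1 2 7 13 18] head=2 tail=0 count=3

Answer: 2 0 3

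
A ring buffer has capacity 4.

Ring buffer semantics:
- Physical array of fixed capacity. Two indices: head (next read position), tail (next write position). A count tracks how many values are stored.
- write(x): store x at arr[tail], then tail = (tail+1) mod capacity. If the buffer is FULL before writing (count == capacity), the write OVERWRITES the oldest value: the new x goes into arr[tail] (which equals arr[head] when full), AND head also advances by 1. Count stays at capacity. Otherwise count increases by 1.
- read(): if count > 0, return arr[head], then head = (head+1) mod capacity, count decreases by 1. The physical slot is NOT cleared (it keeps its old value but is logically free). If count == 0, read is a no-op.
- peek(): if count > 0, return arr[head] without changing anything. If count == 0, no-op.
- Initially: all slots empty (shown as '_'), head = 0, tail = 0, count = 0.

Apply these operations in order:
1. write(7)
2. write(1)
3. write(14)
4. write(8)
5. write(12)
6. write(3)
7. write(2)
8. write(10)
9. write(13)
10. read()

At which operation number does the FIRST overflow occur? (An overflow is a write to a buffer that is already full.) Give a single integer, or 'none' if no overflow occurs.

After op 1 (write(7)): arr=[7 _ _ _] head=0 tail=1 count=1
After op 2 (write(1)): arr=[7 1 _ _] head=0 tail=2 count=2
After op 3 (write(14)): arr=[7 1 14 _] head=0 tail=3 count=3
After op 4 (write(8)): arr=[7 1 14 8] head=0 tail=0 count=4
After op 5 (write(12)): arr=[12 1 14 8] head=1 tail=1 count=4
After op 6 (write(3)): arr=[12 3 14 8] head=2 tail=2 count=4
After op 7 (write(2)): arr=[12 3 2 8] head=3 tail=3 count=4
After op 8 (write(10)): arr=[12 3 2 10] head=0 tail=0 count=4
After op 9 (write(13)): arr=[13 3 2 10] head=1 tail=1 count=4
After op 10 (read()): arr=[13 3 2 10] head=2 tail=1 count=3

Answer: 5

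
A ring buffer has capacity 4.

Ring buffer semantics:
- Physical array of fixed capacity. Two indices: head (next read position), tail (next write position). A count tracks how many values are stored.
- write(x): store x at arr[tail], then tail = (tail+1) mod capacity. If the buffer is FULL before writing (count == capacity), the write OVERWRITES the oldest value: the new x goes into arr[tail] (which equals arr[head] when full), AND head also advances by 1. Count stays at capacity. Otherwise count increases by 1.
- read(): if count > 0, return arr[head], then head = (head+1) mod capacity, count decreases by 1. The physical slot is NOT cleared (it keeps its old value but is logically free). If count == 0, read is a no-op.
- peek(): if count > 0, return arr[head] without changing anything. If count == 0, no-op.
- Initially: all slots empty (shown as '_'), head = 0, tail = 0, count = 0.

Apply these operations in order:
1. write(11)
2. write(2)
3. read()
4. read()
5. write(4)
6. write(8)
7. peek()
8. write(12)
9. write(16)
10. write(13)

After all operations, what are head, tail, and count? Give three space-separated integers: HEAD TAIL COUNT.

After op 1 (write(11)): arr=[11 _ _ _] head=0 tail=1 count=1
After op 2 (write(2)): arr=[11 2 _ _] head=0 tail=2 count=2
After op 3 (read()): arr=[11 2 _ _] head=1 tail=2 count=1
After op 4 (read()): arr=[11 2 _ _] head=2 tail=2 count=0
After op 5 (write(4)): arr=[11 2 4 _] head=2 tail=3 count=1
After op 6 (write(8)): arr=[11 2 4 8] head=2 tail=0 count=2
After op 7 (peek()): arr=[11 2 4 8] head=2 tail=0 count=2
After op 8 (write(12)): arr=[12 2 4 8] head=2 tail=1 count=3
After op 9 (write(16)): arr=[12 16 4 8] head=2 tail=2 count=4
After op 10 (write(13)): arr=[12 16 13 8] head=3 tail=3 count=4

Answer: 3 3 4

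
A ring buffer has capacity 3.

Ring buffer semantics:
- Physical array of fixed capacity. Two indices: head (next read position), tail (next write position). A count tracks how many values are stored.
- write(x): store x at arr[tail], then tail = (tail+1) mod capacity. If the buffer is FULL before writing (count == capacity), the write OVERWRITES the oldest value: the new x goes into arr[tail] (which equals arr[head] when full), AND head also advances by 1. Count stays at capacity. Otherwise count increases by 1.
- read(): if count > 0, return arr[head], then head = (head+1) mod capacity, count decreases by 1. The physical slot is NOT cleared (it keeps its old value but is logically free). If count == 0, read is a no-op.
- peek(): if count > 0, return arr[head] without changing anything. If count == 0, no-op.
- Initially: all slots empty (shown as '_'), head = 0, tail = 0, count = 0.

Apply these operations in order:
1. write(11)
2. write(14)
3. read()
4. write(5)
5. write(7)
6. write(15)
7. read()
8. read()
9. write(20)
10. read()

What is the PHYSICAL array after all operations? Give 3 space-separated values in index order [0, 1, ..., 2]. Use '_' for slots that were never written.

After op 1 (write(11)): arr=[11 _ _] head=0 tail=1 count=1
After op 2 (write(14)): arr=[11 14 _] head=0 tail=2 count=2
After op 3 (read()): arr=[11 14 _] head=1 tail=2 count=1
After op 4 (write(5)): arr=[11 14 5] head=1 tail=0 count=2
After op 5 (write(7)): arr=[7 14 5] head=1 tail=1 count=3
After op 6 (write(15)): arr=[7 15 5] head=2 tail=2 count=3
After op 7 (read()): arr=[7 15 5] head=0 tail=2 count=2
After op 8 (read()): arr=[7 15 5] head=1 tail=2 count=1
After op 9 (write(20)): arr=[7 15 20] head=1 tail=0 count=2
After op 10 (read()): arr=[7 15 20] head=2 tail=0 count=1

Answer: 7 15 20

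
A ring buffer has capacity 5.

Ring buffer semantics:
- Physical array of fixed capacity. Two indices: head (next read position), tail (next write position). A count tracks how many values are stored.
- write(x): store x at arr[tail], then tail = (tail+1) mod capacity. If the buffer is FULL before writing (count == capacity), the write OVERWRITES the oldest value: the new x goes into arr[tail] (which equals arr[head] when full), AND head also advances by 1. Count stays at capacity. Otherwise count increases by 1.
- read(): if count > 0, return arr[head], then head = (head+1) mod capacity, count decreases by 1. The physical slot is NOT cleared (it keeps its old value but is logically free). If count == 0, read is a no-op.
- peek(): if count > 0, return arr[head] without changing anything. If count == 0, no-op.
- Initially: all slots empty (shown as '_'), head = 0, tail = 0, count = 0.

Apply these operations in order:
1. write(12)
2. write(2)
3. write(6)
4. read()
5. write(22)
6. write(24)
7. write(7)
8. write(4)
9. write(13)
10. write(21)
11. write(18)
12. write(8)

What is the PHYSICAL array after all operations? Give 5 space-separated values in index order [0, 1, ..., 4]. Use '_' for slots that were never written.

After op 1 (write(12)): arr=[12 _ _ _ _] head=0 tail=1 count=1
After op 2 (write(2)): arr=[12 2 _ _ _] head=0 tail=2 count=2
After op 3 (write(6)): arr=[12 2 6 _ _] head=0 tail=3 count=3
After op 4 (read()): arr=[12 2 6 _ _] head=1 tail=3 count=2
After op 5 (write(22)): arr=[12 2 6 22 _] head=1 tail=4 count=3
After op 6 (write(24)): arr=[12 2 6 22 24] head=1 tail=0 count=4
After op 7 (write(7)): arr=[7 2 6 22 24] head=1 tail=1 count=5
After op 8 (write(4)): arr=[7 4 6 22 24] head=2 tail=2 count=5
After op 9 (write(13)): arr=[7 4 13 22 24] head=3 tail=3 count=5
After op 10 (write(21)): arr=[7 4 13 21 24] head=4 tail=4 count=5
After op 11 (write(18)): arr=[7 4 13 21 18] head=0 tail=0 count=5
After op 12 (write(8)): arr=[8 4 13 21 18] head=1 tail=1 count=5

Answer: 8 4 13 21 18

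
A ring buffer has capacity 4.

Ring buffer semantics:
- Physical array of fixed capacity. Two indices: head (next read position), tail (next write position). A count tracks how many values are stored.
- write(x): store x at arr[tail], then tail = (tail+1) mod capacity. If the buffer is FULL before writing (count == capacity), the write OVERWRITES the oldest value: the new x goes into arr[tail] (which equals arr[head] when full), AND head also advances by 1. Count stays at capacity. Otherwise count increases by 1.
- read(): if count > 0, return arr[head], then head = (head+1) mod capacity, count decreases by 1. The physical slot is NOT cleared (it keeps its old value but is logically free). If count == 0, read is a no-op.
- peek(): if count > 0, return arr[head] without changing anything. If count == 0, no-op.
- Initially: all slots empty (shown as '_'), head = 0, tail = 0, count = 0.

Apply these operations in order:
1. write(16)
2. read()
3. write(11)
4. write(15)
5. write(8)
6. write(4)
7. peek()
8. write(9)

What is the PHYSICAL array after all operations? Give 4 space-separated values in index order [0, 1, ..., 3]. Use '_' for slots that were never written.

After op 1 (write(16)): arr=[16 _ _ _] head=0 tail=1 count=1
After op 2 (read()): arr=[16 _ _ _] head=1 tail=1 count=0
After op 3 (write(11)): arr=[16 11 _ _] head=1 tail=2 count=1
After op 4 (write(15)): arr=[16 11 15 _] head=1 tail=3 count=2
After op 5 (write(8)): arr=[16 11 15 8] head=1 tail=0 count=3
After op 6 (write(4)): arr=[4 11 15 8] head=1 tail=1 count=4
After op 7 (peek()): arr=[4 11 15 8] head=1 tail=1 count=4
After op 8 (write(9)): arr=[4 9 15 8] head=2 tail=2 count=4

Answer: 4 9 15 8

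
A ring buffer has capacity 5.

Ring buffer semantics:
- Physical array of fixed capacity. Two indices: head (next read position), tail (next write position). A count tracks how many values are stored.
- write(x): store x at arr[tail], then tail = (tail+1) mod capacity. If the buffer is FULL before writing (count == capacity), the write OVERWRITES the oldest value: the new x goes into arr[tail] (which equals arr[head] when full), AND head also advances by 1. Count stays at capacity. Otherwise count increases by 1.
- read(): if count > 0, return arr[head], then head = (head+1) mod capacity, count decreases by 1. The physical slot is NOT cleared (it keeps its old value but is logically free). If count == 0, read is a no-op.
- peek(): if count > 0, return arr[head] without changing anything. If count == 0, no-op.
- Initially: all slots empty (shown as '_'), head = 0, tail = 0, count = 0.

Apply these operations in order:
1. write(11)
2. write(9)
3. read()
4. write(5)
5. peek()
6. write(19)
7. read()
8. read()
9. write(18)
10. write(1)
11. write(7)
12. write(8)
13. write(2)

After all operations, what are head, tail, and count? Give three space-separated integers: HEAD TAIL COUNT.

Answer: 4 4 5

Derivation:
After op 1 (write(11)): arr=[11 _ _ _ _] head=0 tail=1 count=1
After op 2 (write(9)): arr=[11 9 _ _ _] head=0 tail=2 count=2
After op 3 (read()): arr=[11 9 _ _ _] head=1 tail=2 count=1
After op 4 (write(5)): arr=[11 9 5 _ _] head=1 tail=3 count=2
After op 5 (peek()): arr=[11 9 5 _ _] head=1 tail=3 count=2
After op 6 (write(19)): arr=[11 9 5 19 _] head=1 tail=4 count=3
After op 7 (read()): arr=[11 9 5 19 _] head=2 tail=4 count=2
After op 8 (read()): arr=[11 9 5 19 _] head=3 tail=4 count=1
After op 9 (write(18)): arr=[11 9 5 19 18] head=3 tail=0 count=2
After op 10 (write(1)): arr=[1 9 5 19 18] head=3 tail=1 count=3
After op 11 (write(7)): arr=[1 7 5 19 18] head=3 tail=2 count=4
After op 12 (write(8)): arr=[1 7 8 19 18] head=3 tail=3 count=5
After op 13 (write(2)): arr=[1 7 8 2 18] head=4 tail=4 count=5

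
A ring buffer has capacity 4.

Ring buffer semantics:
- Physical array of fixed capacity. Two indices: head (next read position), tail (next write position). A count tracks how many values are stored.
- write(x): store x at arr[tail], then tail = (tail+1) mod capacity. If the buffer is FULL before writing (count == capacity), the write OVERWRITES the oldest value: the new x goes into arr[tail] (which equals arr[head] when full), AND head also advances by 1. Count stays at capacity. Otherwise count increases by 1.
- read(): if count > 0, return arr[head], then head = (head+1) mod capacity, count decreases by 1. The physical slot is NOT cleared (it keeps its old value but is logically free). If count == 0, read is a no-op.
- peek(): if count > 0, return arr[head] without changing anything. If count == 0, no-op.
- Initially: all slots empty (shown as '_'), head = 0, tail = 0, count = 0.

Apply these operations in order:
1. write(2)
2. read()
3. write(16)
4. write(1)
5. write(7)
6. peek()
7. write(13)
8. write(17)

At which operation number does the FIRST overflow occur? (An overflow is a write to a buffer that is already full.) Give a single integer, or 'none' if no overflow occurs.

After op 1 (write(2)): arr=[2 _ _ _] head=0 tail=1 count=1
After op 2 (read()): arr=[2 _ _ _] head=1 tail=1 count=0
After op 3 (write(16)): arr=[2 16 _ _] head=1 tail=2 count=1
After op 4 (write(1)): arr=[2 16 1 _] head=1 tail=3 count=2
After op 5 (write(7)): arr=[2 16 1 7] head=1 tail=0 count=3
After op 6 (peek()): arr=[2 16 1 7] head=1 tail=0 count=3
After op 7 (write(13)): arr=[13 16 1 7] head=1 tail=1 count=4
After op 8 (write(17)): arr=[13 17 1 7] head=2 tail=2 count=4

Answer: 8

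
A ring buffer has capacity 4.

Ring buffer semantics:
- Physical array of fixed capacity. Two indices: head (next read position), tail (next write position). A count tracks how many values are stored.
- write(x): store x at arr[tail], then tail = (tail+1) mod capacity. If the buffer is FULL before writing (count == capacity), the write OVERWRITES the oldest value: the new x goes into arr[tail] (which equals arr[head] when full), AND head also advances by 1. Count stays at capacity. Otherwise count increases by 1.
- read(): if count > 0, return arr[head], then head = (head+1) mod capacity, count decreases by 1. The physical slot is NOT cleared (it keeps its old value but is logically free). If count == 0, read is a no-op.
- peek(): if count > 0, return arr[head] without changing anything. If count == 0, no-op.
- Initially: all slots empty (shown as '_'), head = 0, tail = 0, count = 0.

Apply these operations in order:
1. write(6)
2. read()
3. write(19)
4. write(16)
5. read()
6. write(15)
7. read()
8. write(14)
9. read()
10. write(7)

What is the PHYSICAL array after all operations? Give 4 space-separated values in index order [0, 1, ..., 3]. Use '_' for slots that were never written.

After op 1 (write(6)): arr=[6 _ _ _] head=0 tail=1 count=1
After op 2 (read()): arr=[6 _ _ _] head=1 tail=1 count=0
After op 3 (write(19)): arr=[6 19 _ _] head=1 tail=2 count=1
After op 4 (write(16)): arr=[6 19 16 _] head=1 tail=3 count=2
After op 5 (read()): arr=[6 19 16 _] head=2 tail=3 count=1
After op 6 (write(15)): arr=[6 19 16 15] head=2 tail=0 count=2
After op 7 (read()): arr=[6 19 16 15] head=3 tail=0 count=1
After op 8 (write(14)): arr=[14 19 16 15] head=3 tail=1 count=2
After op 9 (read()): arr=[14 19 16 15] head=0 tail=1 count=1
After op 10 (write(7)): arr=[14 7 16 15] head=0 tail=2 count=2

Answer: 14 7 16 15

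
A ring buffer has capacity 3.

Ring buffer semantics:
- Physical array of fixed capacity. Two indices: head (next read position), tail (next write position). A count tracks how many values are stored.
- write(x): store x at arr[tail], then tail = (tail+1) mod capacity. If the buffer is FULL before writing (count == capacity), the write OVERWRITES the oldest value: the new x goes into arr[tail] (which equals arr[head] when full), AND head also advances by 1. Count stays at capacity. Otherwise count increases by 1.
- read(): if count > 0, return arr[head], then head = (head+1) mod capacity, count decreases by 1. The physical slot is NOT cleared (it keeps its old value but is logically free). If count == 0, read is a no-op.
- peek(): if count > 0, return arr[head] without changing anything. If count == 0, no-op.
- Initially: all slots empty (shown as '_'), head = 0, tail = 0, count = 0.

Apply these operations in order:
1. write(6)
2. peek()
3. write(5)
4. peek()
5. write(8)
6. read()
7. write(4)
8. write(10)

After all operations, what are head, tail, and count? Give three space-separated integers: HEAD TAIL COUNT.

Answer: 2 2 3

Derivation:
After op 1 (write(6)): arr=[6 _ _] head=0 tail=1 count=1
After op 2 (peek()): arr=[6 _ _] head=0 tail=1 count=1
After op 3 (write(5)): arr=[6 5 _] head=0 tail=2 count=2
After op 4 (peek()): arr=[6 5 _] head=0 tail=2 count=2
After op 5 (write(8)): arr=[6 5 8] head=0 tail=0 count=3
After op 6 (read()): arr=[6 5 8] head=1 tail=0 count=2
After op 7 (write(4)): arr=[4 5 8] head=1 tail=1 count=3
After op 8 (write(10)): arr=[4 10 8] head=2 tail=2 count=3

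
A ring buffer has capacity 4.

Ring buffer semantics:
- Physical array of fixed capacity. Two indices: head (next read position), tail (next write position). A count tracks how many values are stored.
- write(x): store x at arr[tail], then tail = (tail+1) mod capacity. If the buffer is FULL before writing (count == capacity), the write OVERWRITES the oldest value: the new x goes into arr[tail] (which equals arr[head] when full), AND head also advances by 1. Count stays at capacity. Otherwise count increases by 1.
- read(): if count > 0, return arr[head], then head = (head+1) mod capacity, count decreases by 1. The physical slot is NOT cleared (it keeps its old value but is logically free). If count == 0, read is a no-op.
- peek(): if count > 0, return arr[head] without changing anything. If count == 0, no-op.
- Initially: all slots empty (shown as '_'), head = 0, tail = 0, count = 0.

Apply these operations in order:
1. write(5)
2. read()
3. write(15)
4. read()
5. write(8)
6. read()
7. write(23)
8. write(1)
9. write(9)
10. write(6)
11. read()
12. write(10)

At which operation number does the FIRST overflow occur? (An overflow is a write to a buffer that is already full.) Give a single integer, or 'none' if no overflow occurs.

After op 1 (write(5)): arr=[5 _ _ _] head=0 tail=1 count=1
After op 2 (read()): arr=[5 _ _ _] head=1 tail=1 count=0
After op 3 (write(15)): arr=[5 15 _ _] head=1 tail=2 count=1
After op 4 (read()): arr=[5 15 _ _] head=2 tail=2 count=0
After op 5 (write(8)): arr=[5 15 8 _] head=2 tail=3 count=1
After op 6 (read()): arr=[5 15 8 _] head=3 tail=3 count=0
After op 7 (write(23)): arr=[5 15 8 23] head=3 tail=0 count=1
After op 8 (write(1)): arr=[1 15 8 23] head=3 tail=1 count=2
After op 9 (write(9)): arr=[1 9 8 23] head=3 tail=2 count=3
After op 10 (write(6)): arr=[1 9 6 23] head=3 tail=3 count=4
After op 11 (read()): arr=[1 9 6 23] head=0 tail=3 count=3
After op 12 (write(10)): arr=[1 9 6 10] head=0 tail=0 count=4

Answer: none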